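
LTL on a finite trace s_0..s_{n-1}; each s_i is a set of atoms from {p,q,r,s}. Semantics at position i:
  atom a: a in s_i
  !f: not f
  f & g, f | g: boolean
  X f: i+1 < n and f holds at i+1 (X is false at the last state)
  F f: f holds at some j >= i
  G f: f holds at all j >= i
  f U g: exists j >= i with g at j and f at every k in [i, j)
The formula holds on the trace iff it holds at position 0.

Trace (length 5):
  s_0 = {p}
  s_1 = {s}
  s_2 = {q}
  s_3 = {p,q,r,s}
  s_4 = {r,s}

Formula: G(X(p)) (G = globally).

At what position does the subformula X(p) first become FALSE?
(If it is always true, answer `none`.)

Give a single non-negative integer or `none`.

Answer: 0

Derivation:
s_0={p}: X(p)=False p=True
s_1={s}: X(p)=False p=False
s_2={q}: X(p)=True p=False
s_3={p,q,r,s}: X(p)=False p=True
s_4={r,s}: X(p)=False p=False
G(X(p)) holds globally = False
First violation at position 0.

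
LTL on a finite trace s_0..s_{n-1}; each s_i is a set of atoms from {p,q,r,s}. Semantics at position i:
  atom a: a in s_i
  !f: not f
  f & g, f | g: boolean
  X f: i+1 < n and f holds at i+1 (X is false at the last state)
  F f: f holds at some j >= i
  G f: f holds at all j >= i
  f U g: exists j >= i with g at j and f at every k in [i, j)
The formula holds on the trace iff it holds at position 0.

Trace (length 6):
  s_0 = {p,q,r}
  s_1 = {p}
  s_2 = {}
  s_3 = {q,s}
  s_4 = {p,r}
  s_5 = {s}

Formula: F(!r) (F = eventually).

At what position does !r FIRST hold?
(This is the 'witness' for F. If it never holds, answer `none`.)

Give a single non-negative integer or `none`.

Answer: 1

Derivation:
s_0={p,q,r}: !r=False r=True
s_1={p}: !r=True r=False
s_2={}: !r=True r=False
s_3={q,s}: !r=True r=False
s_4={p,r}: !r=False r=True
s_5={s}: !r=True r=False
F(!r) holds; first witness at position 1.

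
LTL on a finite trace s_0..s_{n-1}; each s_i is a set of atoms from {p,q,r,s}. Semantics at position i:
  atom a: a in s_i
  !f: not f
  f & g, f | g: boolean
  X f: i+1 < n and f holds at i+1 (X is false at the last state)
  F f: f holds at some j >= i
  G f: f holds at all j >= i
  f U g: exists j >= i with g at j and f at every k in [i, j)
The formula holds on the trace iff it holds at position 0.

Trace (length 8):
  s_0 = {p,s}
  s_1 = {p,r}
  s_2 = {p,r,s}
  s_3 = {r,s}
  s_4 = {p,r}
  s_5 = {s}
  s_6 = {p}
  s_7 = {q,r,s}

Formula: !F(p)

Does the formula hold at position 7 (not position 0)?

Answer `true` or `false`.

Answer: true

Derivation:
s_0={p,s}: !F(p)=False F(p)=True p=True
s_1={p,r}: !F(p)=False F(p)=True p=True
s_2={p,r,s}: !F(p)=False F(p)=True p=True
s_3={r,s}: !F(p)=False F(p)=True p=False
s_4={p,r}: !F(p)=False F(p)=True p=True
s_5={s}: !F(p)=False F(p)=True p=False
s_6={p}: !F(p)=False F(p)=True p=True
s_7={q,r,s}: !F(p)=True F(p)=False p=False
Evaluating at position 7: result = True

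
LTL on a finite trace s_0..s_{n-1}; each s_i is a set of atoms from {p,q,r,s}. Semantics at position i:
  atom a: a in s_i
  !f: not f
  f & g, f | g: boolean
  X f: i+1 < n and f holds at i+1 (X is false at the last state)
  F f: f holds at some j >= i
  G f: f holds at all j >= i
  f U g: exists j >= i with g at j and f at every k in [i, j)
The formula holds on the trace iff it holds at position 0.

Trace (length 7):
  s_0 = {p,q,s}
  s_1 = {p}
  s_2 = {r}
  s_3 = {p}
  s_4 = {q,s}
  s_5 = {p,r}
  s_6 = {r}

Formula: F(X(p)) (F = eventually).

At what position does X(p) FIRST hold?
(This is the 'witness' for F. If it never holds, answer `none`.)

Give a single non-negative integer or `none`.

Answer: 0

Derivation:
s_0={p,q,s}: X(p)=True p=True
s_1={p}: X(p)=False p=True
s_2={r}: X(p)=True p=False
s_3={p}: X(p)=False p=True
s_4={q,s}: X(p)=True p=False
s_5={p,r}: X(p)=False p=True
s_6={r}: X(p)=False p=False
F(X(p)) holds; first witness at position 0.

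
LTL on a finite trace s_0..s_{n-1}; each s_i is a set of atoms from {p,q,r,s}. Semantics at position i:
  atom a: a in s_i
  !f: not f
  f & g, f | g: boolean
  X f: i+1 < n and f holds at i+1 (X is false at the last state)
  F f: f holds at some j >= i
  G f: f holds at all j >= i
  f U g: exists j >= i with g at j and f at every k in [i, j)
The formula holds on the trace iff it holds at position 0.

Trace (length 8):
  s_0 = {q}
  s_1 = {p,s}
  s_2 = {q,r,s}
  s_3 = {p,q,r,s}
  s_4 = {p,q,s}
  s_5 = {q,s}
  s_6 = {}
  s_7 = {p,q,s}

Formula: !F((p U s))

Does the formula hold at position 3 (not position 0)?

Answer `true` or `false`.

Answer: false

Derivation:
s_0={q}: !F((p U s))=False F((p U s))=True (p U s)=False p=False s=False
s_1={p,s}: !F((p U s))=False F((p U s))=True (p U s)=True p=True s=True
s_2={q,r,s}: !F((p U s))=False F((p U s))=True (p U s)=True p=False s=True
s_3={p,q,r,s}: !F((p U s))=False F((p U s))=True (p U s)=True p=True s=True
s_4={p,q,s}: !F((p U s))=False F((p U s))=True (p U s)=True p=True s=True
s_5={q,s}: !F((p U s))=False F((p U s))=True (p U s)=True p=False s=True
s_6={}: !F((p U s))=False F((p U s))=True (p U s)=False p=False s=False
s_7={p,q,s}: !F((p U s))=False F((p U s))=True (p U s)=True p=True s=True
Evaluating at position 3: result = False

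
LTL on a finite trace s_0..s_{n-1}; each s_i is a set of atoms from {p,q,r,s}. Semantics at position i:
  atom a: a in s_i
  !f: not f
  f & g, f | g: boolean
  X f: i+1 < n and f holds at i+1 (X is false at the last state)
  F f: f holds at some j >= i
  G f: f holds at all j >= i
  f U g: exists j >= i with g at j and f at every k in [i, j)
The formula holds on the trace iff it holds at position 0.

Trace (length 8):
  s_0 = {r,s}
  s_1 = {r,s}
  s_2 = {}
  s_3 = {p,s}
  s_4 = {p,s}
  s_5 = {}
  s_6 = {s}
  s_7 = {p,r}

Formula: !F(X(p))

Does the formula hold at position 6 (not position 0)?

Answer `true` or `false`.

Answer: false

Derivation:
s_0={r,s}: !F(X(p))=False F(X(p))=True X(p)=False p=False
s_1={r,s}: !F(X(p))=False F(X(p))=True X(p)=False p=False
s_2={}: !F(X(p))=False F(X(p))=True X(p)=True p=False
s_3={p,s}: !F(X(p))=False F(X(p))=True X(p)=True p=True
s_4={p,s}: !F(X(p))=False F(X(p))=True X(p)=False p=True
s_5={}: !F(X(p))=False F(X(p))=True X(p)=False p=False
s_6={s}: !F(X(p))=False F(X(p))=True X(p)=True p=False
s_7={p,r}: !F(X(p))=True F(X(p))=False X(p)=False p=True
Evaluating at position 6: result = False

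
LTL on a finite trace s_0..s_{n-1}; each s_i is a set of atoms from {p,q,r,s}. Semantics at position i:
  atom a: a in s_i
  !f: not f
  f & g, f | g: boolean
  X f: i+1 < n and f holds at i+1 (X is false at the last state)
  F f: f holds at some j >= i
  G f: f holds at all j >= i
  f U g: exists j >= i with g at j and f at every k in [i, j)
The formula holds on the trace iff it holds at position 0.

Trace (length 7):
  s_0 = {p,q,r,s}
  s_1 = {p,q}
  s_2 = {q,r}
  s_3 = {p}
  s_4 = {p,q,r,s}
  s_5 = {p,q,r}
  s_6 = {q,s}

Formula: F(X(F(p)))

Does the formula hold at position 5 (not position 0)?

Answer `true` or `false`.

s_0={p,q,r,s}: F(X(F(p)))=True X(F(p))=True F(p)=True p=True
s_1={p,q}: F(X(F(p)))=True X(F(p))=True F(p)=True p=True
s_2={q,r}: F(X(F(p)))=True X(F(p))=True F(p)=True p=False
s_3={p}: F(X(F(p)))=True X(F(p))=True F(p)=True p=True
s_4={p,q,r,s}: F(X(F(p)))=True X(F(p))=True F(p)=True p=True
s_5={p,q,r}: F(X(F(p)))=False X(F(p))=False F(p)=True p=True
s_6={q,s}: F(X(F(p)))=False X(F(p))=False F(p)=False p=False
Evaluating at position 5: result = False

Answer: false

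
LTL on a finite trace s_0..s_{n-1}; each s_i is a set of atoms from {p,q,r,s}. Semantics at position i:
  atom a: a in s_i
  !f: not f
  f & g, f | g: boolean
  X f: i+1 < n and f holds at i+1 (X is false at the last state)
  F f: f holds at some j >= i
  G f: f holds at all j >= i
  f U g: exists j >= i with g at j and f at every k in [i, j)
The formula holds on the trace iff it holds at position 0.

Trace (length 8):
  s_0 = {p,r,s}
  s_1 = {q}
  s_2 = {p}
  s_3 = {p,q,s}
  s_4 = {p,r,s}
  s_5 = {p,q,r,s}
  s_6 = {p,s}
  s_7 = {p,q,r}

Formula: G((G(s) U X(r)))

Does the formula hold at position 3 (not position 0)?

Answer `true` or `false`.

Answer: false

Derivation:
s_0={p,r,s}: G((G(s) U X(r)))=False (G(s) U X(r))=False G(s)=False s=True X(r)=False r=True
s_1={q}: G((G(s) U X(r)))=False (G(s) U X(r))=False G(s)=False s=False X(r)=False r=False
s_2={p}: G((G(s) U X(r)))=False (G(s) U X(r))=False G(s)=False s=False X(r)=False r=False
s_3={p,q,s}: G((G(s) U X(r)))=False (G(s) U X(r))=True G(s)=False s=True X(r)=True r=False
s_4={p,r,s}: G((G(s) U X(r)))=False (G(s) U X(r))=True G(s)=False s=True X(r)=True r=True
s_5={p,q,r,s}: G((G(s) U X(r)))=False (G(s) U X(r))=False G(s)=False s=True X(r)=False r=True
s_6={p,s}: G((G(s) U X(r)))=False (G(s) U X(r))=True G(s)=False s=True X(r)=True r=False
s_7={p,q,r}: G((G(s) U X(r)))=False (G(s) U X(r))=False G(s)=False s=False X(r)=False r=True
Evaluating at position 3: result = False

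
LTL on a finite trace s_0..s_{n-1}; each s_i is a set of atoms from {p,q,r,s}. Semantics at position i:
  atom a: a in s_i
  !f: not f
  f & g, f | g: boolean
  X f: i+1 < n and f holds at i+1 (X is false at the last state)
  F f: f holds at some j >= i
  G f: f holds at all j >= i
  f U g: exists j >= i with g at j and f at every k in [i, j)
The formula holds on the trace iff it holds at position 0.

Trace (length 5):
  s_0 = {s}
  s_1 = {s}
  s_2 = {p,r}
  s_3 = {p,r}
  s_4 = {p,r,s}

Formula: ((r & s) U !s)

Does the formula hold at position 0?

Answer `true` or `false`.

Answer: false

Derivation:
s_0={s}: ((r & s) U !s)=False (r & s)=False r=False s=True !s=False
s_1={s}: ((r & s) U !s)=False (r & s)=False r=False s=True !s=False
s_2={p,r}: ((r & s) U !s)=True (r & s)=False r=True s=False !s=True
s_3={p,r}: ((r & s) U !s)=True (r & s)=False r=True s=False !s=True
s_4={p,r,s}: ((r & s) U !s)=False (r & s)=True r=True s=True !s=False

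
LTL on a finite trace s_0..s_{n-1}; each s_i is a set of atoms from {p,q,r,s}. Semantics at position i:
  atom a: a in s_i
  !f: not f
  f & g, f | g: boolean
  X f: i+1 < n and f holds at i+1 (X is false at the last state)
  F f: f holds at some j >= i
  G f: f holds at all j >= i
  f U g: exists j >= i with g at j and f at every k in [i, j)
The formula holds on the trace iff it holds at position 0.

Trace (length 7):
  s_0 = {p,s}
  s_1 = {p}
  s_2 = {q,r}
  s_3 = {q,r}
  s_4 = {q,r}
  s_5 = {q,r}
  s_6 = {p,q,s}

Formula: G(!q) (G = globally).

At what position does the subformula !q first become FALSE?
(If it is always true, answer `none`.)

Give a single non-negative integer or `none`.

s_0={p,s}: !q=True q=False
s_1={p}: !q=True q=False
s_2={q,r}: !q=False q=True
s_3={q,r}: !q=False q=True
s_4={q,r}: !q=False q=True
s_5={q,r}: !q=False q=True
s_6={p,q,s}: !q=False q=True
G(!q) holds globally = False
First violation at position 2.

Answer: 2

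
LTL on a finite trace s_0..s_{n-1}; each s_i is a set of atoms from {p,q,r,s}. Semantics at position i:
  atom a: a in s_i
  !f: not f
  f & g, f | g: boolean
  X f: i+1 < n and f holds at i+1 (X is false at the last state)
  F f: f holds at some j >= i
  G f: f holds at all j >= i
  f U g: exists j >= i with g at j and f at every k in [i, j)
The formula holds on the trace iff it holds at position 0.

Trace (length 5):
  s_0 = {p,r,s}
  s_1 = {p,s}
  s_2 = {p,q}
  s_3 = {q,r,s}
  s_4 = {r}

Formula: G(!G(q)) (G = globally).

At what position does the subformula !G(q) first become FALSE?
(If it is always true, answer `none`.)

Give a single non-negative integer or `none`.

Answer: none

Derivation:
s_0={p,r,s}: !G(q)=True G(q)=False q=False
s_1={p,s}: !G(q)=True G(q)=False q=False
s_2={p,q}: !G(q)=True G(q)=False q=True
s_3={q,r,s}: !G(q)=True G(q)=False q=True
s_4={r}: !G(q)=True G(q)=False q=False
G(!G(q)) holds globally = True
No violation — formula holds at every position.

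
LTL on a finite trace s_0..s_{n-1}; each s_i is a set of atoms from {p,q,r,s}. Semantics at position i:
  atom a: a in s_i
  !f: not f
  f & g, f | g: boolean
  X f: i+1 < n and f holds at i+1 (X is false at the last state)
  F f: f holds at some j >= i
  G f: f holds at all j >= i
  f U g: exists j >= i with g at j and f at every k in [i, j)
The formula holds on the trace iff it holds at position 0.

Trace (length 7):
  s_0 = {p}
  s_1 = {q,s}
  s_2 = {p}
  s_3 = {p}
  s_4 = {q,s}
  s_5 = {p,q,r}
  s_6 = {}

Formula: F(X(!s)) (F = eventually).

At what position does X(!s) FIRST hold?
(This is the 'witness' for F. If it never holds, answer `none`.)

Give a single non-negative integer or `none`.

Answer: 1

Derivation:
s_0={p}: X(!s)=False !s=True s=False
s_1={q,s}: X(!s)=True !s=False s=True
s_2={p}: X(!s)=True !s=True s=False
s_3={p}: X(!s)=False !s=True s=False
s_4={q,s}: X(!s)=True !s=False s=True
s_5={p,q,r}: X(!s)=True !s=True s=False
s_6={}: X(!s)=False !s=True s=False
F(X(!s)) holds; first witness at position 1.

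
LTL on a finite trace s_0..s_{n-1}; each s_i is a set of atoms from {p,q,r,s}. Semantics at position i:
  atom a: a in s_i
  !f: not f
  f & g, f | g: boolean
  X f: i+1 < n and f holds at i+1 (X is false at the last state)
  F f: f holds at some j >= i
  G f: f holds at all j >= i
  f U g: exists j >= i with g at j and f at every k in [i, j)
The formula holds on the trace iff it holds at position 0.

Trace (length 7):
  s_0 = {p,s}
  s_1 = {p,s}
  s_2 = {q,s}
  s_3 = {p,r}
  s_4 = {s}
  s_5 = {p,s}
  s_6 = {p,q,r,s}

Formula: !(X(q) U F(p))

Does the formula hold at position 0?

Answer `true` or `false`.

Answer: false

Derivation:
s_0={p,s}: !(X(q) U F(p))=False (X(q) U F(p))=True X(q)=False q=False F(p)=True p=True
s_1={p,s}: !(X(q) U F(p))=False (X(q) U F(p))=True X(q)=True q=False F(p)=True p=True
s_2={q,s}: !(X(q) U F(p))=False (X(q) U F(p))=True X(q)=False q=True F(p)=True p=False
s_3={p,r}: !(X(q) U F(p))=False (X(q) U F(p))=True X(q)=False q=False F(p)=True p=True
s_4={s}: !(X(q) U F(p))=False (X(q) U F(p))=True X(q)=False q=False F(p)=True p=False
s_5={p,s}: !(X(q) U F(p))=False (X(q) U F(p))=True X(q)=True q=False F(p)=True p=True
s_6={p,q,r,s}: !(X(q) U F(p))=False (X(q) U F(p))=True X(q)=False q=True F(p)=True p=True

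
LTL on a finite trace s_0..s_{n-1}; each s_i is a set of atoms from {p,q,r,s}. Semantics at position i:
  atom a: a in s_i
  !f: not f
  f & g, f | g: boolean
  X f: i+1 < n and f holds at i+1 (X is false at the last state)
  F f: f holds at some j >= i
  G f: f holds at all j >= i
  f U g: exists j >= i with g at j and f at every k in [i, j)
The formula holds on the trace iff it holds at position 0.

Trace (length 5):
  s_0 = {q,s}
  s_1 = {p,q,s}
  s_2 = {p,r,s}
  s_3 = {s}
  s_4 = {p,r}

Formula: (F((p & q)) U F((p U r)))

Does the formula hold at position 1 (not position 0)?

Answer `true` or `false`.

Answer: true

Derivation:
s_0={q,s}: (F((p & q)) U F((p U r)))=True F((p & q))=True (p & q)=False p=False q=True F((p U r))=True (p U r)=False r=False
s_1={p,q,s}: (F((p & q)) U F((p U r)))=True F((p & q))=True (p & q)=True p=True q=True F((p U r))=True (p U r)=True r=False
s_2={p,r,s}: (F((p & q)) U F((p U r)))=True F((p & q))=False (p & q)=False p=True q=False F((p U r))=True (p U r)=True r=True
s_3={s}: (F((p & q)) U F((p U r)))=True F((p & q))=False (p & q)=False p=False q=False F((p U r))=True (p U r)=False r=False
s_4={p,r}: (F((p & q)) U F((p U r)))=True F((p & q))=False (p & q)=False p=True q=False F((p U r))=True (p U r)=True r=True
Evaluating at position 1: result = True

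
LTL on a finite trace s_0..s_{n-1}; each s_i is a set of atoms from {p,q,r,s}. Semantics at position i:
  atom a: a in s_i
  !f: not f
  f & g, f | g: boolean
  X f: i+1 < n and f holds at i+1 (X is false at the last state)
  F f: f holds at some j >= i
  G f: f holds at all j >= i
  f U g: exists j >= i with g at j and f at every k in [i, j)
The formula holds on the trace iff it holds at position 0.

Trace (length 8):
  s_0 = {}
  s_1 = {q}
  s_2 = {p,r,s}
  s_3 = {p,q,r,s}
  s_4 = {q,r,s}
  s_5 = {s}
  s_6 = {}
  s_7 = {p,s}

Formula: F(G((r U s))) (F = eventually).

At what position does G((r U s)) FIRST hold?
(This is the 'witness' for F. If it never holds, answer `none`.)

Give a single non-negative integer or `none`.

Answer: 7

Derivation:
s_0={}: G((r U s))=False (r U s)=False r=False s=False
s_1={q}: G((r U s))=False (r U s)=False r=False s=False
s_2={p,r,s}: G((r U s))=False (r U s)=True r=True s=True
s_3={p,q,r,s}: G((r U s))=False (r U s)=True r=True s=True
s_4={q,r,s}: G((r U s))=False (r U s)=True r=True s=True
s_5={s}: G((r U s))=False (r U s)=True r=False s=True
s_6={}: G((r U s))=False (r U s)=False r=False s=False
s_7={p,s}: G((r U s))=True (r U s)=True r=False s=True
F(G((r U s))) holds; first witness at position 7.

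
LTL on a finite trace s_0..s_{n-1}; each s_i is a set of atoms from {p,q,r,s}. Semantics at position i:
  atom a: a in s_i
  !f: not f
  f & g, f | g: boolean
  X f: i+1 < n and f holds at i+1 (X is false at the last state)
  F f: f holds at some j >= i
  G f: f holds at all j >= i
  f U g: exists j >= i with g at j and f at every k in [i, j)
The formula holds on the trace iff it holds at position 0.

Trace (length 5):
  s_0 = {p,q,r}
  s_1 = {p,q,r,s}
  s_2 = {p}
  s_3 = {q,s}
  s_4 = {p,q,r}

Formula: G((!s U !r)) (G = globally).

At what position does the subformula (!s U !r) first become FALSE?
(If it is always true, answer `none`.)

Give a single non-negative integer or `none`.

s_0={p,q,r}: (!s U !r)=False !s=True s=False !r=False r=True
s_1={p,q,r,s}: (!s U !r)=False !s=False s=True !r=False r=True
s_2={p}: (!s U !r)=True !s=True s=False !r=True r=False
s_3={q,s}: (!s U !r)=True !s=False s=True !r=True r=False
s_4={p,q,r}: (!s U !r)=False !s=True s=False !r=False r=True
G((!s U !r)) holds globally = False
First violation at position 0.

Answer: 0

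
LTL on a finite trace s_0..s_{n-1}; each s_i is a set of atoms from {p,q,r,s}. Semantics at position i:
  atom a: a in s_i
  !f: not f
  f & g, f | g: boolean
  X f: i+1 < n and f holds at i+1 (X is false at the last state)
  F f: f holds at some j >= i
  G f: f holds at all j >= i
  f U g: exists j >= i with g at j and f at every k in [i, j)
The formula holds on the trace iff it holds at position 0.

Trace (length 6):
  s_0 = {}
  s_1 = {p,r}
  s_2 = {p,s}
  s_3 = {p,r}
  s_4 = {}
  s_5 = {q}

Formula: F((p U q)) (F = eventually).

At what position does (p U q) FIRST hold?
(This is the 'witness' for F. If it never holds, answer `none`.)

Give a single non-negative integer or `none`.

Answer: 5

Derivation:
s_0={}: (p U q)=False p=False q=False
s_1={p,r}: (p U q)=False p=True q=False
s_2={p,s}: (p U q)=False p=True q=False
s_3={p,r}: (p U q)=False p=True q=False
s_4={}: (p U q)=False p=False q=False
s_5={q}: (p U q)=True p=False q=True
F((p U q)) holds; first witness at position 5.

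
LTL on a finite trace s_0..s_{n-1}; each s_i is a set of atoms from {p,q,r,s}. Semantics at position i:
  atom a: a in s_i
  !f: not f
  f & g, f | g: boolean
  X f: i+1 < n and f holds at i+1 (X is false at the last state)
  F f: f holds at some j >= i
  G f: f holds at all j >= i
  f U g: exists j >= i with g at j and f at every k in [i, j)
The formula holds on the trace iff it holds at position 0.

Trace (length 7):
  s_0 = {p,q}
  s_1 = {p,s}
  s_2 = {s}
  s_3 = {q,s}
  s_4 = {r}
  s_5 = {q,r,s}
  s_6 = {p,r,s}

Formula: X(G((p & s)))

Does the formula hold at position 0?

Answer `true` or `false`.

s_0={p,q}: X(G((p & s)))=False G((p & s))=False (p & s)=False p=True s=False
s_1={p,s}: X(G((p & s)))=False G((p & s))=False (p & s)=True p=True s=True
s_2={s}: X(G((p & s)))=False G((p & s))=False (p & s)=False p=False s=True
s_3={q,s}: X(G((p & s)))=False G((p & s))=False (p & s)=False p=False s=True
s_4={r}: X(G((p & s)))=False G((p & s))=False (p & s)=False p=False s=False
s_5={q,r,s}: X(G((p & s)))=True G((p & s))=False (p & s)=False p=False s=True
s_6={p,r,s}: X(G((p & s)))=False G((p & s))=True (p & s)=True p=True s=True

Answer: false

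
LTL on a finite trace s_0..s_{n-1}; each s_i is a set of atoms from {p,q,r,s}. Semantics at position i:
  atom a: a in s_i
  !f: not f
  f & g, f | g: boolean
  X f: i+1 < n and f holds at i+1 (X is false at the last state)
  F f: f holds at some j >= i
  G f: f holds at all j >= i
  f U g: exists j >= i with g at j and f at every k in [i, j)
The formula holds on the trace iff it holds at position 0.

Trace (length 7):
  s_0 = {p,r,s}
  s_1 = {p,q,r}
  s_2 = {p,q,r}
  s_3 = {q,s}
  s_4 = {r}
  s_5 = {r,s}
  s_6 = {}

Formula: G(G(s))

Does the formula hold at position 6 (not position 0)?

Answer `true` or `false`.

s_0={p,r,s}: G(G(s))=False G(s)=False s=True
s_1={p,q,r}: G(G(s))=False G(s)=False s=False
s_2={p,q,r}: G(G(s))=False G(s)=False s=False
s_3={q,s}: G(G(s))=False G(s)=False s=True
s_4={r}: G(G(s))=False G(s)=False s=False
s_5={r,s}: G(G(s))=False G(s)=False s=True
s_6={}: G(G(s))=False G(s)=False s=False
Evaluating at position 6: result = False

Answer: false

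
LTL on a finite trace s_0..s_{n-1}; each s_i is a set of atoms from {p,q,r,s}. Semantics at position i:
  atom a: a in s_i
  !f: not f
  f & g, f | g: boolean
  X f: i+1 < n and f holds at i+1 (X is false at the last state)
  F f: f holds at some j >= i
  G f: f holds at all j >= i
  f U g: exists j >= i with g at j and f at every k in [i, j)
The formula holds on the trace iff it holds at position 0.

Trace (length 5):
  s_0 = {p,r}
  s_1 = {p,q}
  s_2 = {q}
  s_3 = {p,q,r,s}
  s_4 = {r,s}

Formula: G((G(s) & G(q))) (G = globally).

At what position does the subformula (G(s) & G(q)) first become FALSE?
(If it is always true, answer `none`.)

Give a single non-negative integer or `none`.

s_0={p,r}: (G(s) & G(q))=False G(s)=False s=False G(q)=False q=False
s_1={p,q}: (G(s) & G(q))=False G(s)=False s=False G(q)=False q=True
s_2={q}: (G(s) & G(q))=False G(s)=False s=False G(q)=False q=True
s_3={p,q,r,s}: (G(s) & G(q))=False G(s)=True s=True G(q)=False q=True
s_4={r,s}: (G(s) & G(q))=False G(s)=True s=True G(q)=False q=False
G((G(s) & G(q))) holds globally = False
First violation at position 0.

Answer: 0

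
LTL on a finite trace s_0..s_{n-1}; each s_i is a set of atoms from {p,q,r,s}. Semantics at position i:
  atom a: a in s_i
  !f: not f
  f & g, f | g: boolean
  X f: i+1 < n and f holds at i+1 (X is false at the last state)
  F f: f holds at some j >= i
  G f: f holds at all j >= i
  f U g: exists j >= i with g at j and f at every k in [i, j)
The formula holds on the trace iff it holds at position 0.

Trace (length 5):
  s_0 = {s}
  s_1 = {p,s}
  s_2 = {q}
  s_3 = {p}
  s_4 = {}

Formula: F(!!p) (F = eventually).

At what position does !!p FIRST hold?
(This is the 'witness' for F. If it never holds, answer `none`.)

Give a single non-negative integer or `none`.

Answer: 1

Derivation:
s_0={s}: !!p=False !p=True p=False
s_1={p,s}: !!p=True !p=False p=True
s_2={q}: !!p=False !p=True p=False
s_3={p}: !!p=True !p=False p=True
s_4={}: !!p=False !p=True p=False
F(!!p) holds; first witness at position 1.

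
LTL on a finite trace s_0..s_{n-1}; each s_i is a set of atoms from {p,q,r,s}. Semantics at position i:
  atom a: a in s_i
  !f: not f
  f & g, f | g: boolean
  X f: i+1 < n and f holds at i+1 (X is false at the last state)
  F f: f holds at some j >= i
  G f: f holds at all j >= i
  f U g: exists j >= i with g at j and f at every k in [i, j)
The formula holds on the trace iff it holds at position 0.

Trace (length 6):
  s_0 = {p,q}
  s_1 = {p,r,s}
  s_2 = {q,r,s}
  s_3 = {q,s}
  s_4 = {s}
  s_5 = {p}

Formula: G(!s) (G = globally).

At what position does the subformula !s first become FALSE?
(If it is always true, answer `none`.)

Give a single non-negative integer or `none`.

Answer: 1

Derivation:
s_0={p,q}: !s=True s=False
s_1={p,r,s}: !s=False s=True
s_2={q,r,s}: !s=False s=True
s_3={q,s}: !s=False s=True
s_4={s}: !s=False s=True
s_5={p}: !s=True s=False
G(!s) holds globally = False
First violation at position 1.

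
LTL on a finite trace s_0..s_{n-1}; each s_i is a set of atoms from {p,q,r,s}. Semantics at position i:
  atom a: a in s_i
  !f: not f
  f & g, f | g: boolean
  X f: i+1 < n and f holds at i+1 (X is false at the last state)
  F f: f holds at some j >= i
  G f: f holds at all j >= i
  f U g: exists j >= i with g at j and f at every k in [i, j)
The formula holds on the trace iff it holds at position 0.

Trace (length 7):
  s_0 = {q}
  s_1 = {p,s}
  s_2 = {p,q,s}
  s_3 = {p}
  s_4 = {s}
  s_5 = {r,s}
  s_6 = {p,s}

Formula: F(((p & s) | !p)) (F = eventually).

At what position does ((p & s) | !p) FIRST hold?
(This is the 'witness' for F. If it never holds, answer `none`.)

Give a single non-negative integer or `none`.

Answer: 0

Derivation:
s_0={q}: ((p & s) | !p)=True (p & s)=False p=False s=False !p=True
s_1={p,s}: ((p & s) | !p)=True (p & s)=True p=True s=True !p=False
s_2={p,q,s}: ((p & s) | !p)=True (p & s)=True p=True s=True !p=False
s_3={p}: ((p & s) | !p)=False (p & s)=False p=True s=False !p=False
s_4={s}: ((p & s) | !p)=True (p & s)=False p=False s=True !p=True
s_5={r,s}: ((p & s) | !p)=True (p & s)=False p=False s=True !p=True
s_6={p,s}: ((p & s) | !p)=True (p & s)=True p=True s=True !p=False
F(((p & s) | !p)) holds; first witness at position 0.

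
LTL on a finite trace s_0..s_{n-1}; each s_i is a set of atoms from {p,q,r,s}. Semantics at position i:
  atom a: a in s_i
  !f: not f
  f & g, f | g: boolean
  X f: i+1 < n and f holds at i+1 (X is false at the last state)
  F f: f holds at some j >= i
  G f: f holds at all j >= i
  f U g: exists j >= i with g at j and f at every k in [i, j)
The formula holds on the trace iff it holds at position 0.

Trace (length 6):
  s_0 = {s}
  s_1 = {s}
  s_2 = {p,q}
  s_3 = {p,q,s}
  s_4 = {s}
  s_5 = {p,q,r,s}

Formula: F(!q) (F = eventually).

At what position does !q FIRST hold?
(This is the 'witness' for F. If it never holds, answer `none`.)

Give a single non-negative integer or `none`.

s_0={s}: !q=True q=False
s_1={s}: !q=True q=False
s_2={p,q}: !q=False q=True
s_3={p,q,s}: !q=False q=True
s_4={s}: !q=True q=False
s_5={p,q,r,s}: !q=False q=True
F(!q) holds; first witness at position 0.

Answer: 0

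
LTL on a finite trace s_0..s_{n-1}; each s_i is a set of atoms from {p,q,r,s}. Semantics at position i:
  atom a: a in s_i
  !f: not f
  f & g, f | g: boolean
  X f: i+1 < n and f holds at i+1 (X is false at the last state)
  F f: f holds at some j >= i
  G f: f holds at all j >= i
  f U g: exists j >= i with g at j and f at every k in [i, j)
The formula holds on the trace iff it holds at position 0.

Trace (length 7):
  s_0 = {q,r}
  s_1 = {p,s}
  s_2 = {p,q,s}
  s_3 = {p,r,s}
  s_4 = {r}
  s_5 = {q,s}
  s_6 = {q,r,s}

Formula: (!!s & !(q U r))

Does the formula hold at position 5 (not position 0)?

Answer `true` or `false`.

s_0={q,r}: (!!s & !(q U r))=False !!s=False !s=True s=False !(q U r)=False (q U r)=True q=True r=True
s_1={p,s}: (!!s & !(q U r))=True !!s=True !s=False s=True !(q U r)=True (q U r)=False q=False r=False
s_2={p,q,s}: (!!s & !(q U r))=False !!s=True !s=False s=True !(q U r)=False (q U r)=True q=True r=False
s_3={p,r,s}: (!!s & !(q U r))=False !!s=True !s=False s=True !(q U r)=False (q U r)=True q=False r=True
s_4={r}: (!!s & !(q U r))=False !!s=False !s=True s=False !(q U r)=False (q U r)=True q=False r=True
s_5={q,s}: (!!s & !(q U r))=False !!s=True !s=False s=True !(q U r)=False (q U r)=True q=True r=False
s_6={q,r,s}: (!!s & !(q U r))=False !!s=True !s=False s=True !(q U r)=False (q U r)=True q=True r=True
Evaluating at position 5: result = False

Answer: false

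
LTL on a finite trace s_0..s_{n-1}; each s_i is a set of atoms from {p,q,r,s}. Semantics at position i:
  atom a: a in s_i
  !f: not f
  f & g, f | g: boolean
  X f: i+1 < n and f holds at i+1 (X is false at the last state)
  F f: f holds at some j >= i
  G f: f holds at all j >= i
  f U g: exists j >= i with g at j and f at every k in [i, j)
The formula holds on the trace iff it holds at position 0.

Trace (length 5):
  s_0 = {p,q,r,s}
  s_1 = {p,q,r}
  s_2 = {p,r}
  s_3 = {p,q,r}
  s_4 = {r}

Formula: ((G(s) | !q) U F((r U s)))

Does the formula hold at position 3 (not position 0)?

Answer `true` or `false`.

Answer: false

Derivation:
s_0={p,q,r,s}: ((G(s) | !q) U F((r U s)))=True (G(s) | !q)=False G(s)=False s=True !q=False q=True F((r U s))=True (r U s)=True r=True
s_1={p,q,r}: ((G(s) | !q) U F((r U s)))=False (G(s) | !q)=False G(s)=False s=False !q=False q=True F((r U s))=False (r U s)=False r=True
s_2={p,r}: ((G(s) | !q) U F((r U s)))=False (G(s) | !q)=True G(s)=False s=False !q=True q=False F((r U s))=False (r U s)=False r=True
s_3={p,q,r}: ((G(s) | !q) U F((r U s)))=False (G(s) | !q)=False G(s)=False s=False !q=False q=True F((r U s))=False (r U s)=False r=True
s_4={r}: ((G(s) | !q) U F((r U s)))=False (G(s) | !q)=True G(s)=False s=False !q=True q=False F((r U s))=False (r U s)=False r=True
Evaluating at position 3: result = False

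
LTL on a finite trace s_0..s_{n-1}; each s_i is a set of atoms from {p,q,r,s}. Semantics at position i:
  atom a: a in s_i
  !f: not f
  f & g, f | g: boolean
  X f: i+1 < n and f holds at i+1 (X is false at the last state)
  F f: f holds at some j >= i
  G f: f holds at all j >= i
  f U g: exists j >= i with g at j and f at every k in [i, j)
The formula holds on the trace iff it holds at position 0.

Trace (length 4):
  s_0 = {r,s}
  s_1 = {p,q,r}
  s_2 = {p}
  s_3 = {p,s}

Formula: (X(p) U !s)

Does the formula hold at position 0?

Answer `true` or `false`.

Answer: true

Derivation:
s_0={r,s}: (X(p) U !s)=True X(p)=True p=False !s=False s=True
s_1={p,q,r}: (X(p) U !s)=True X(p)=True p=True !s=True s=False
s_2={p}: (X(p) U !s)=True X(p)=True p=True !s=True s=False
s_3={p,s}: (X(p) U !s)=False X(p)=False p=True !s=False s=True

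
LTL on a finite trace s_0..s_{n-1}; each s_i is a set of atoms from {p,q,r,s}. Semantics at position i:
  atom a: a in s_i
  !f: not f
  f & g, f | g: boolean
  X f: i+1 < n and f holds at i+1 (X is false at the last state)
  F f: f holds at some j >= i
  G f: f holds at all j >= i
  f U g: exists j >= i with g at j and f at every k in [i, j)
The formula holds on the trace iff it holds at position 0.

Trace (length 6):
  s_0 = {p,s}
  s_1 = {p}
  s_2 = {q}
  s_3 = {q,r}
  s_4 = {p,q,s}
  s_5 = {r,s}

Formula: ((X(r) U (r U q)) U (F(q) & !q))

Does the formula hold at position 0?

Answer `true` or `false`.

s_0={p,s}: ((X(r) U (r U q)) U (F(q) & !q))=True (X(r) U (r U q))=False X(r)=False r=False (r U q)=False q=False (F(q) & !q)=True F(q)=True !q=True
s_1={p}: ((X(r) U (r U q)) U (F(q) & !q))=True (X(r) U (r U q))=False X(r)=False r=False (r U q)=False q=False (F(q) & !q)=True F(q)=True !q=True
s_2={q}: ((X(r) U (r U q)) U (F(q) & !q))=False (X(r) U (r U q))=True X(r)=True r=False (r U q)=True q=True (F(q) & !q)=False F(q)=True !q=False
s_3={q,r}: ((X(r) U (r U q)) U (F(q) & !q))=False (X(r) U (r U q))=True X(r)=False r=True (r U q)=True q=True (F(q) & !q)=False F(q)=True !q=False
s_4={p,q,s}: ((X(r) U (r U q)) U (F(q) & !q))=False (X(r) U (r U q))=True X(r)=True r=False (r U q)=True q=True (F(q) & !q)=False F(q)=True !q=False
s_5={r,s}: ((X(r) U (r U q)) U (F(q) & !q))=False (X(r) U (r U q))=False X(r)=False r=True (r U q)=False q=False (F(q) & !q)=False F(q)=False !q=True

Answer: true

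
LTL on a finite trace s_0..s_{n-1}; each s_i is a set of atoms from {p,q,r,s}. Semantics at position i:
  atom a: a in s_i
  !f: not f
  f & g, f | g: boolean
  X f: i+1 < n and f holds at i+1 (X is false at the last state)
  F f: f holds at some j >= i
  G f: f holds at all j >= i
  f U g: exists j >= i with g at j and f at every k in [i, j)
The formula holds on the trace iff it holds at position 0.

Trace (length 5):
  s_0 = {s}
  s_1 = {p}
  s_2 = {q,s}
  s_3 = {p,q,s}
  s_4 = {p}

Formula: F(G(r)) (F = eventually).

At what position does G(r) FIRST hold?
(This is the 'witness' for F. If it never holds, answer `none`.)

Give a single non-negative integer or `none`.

s_0={s}: G(r)=False r=False
s_1={p}: G(r)=False r=False
s_2={q,s}: G(r)=False r=False
s_3={p,q,s}: G(r)=False r=False
s_4={p}: G(r)=False r=False
F(G(r)) does not hold (no witness exists).

Answer: none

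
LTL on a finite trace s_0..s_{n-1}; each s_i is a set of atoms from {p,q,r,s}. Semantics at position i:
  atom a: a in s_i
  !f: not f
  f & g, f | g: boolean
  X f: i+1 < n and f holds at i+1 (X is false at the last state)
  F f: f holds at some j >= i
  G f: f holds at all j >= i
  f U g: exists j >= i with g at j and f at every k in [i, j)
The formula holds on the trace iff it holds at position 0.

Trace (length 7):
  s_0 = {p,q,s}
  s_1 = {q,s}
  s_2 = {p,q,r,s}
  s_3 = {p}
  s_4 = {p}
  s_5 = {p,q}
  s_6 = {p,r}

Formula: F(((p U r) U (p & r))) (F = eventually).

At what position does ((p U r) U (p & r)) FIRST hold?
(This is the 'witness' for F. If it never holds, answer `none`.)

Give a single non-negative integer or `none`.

s_0={p,q,s}: ((p U r) U (p & r))=False (p U r)=False p=True r=False (p & r)=False
s_1={q,s}: ((p U r) U (p & r))=False (p U r)=False p=False r=False (p & r)=False
s_2={p,q,r,s}: ((p U r) U (p & r))=True (p U r)=True p=True r=True (p & r)=True
s_3={p}: ((p U r) U (p & r))=True (p U r)=True p=True r=False (p & r)=False
s_4={p}: ((p U r) U (p & r))=True (p U r)=True p=True r=False (p & r)=False
s_5={p,q}: ((p U r) U (p & r))=True (p U r)=True p=True r=False (p & r)=False
s_6={p,r}: ((p U r) U (p & r))=True (p U r)=True p=True r=True (p & r)=True
F(((p U r) U (p & r))) holds; first witness at position 2.

Answer: 2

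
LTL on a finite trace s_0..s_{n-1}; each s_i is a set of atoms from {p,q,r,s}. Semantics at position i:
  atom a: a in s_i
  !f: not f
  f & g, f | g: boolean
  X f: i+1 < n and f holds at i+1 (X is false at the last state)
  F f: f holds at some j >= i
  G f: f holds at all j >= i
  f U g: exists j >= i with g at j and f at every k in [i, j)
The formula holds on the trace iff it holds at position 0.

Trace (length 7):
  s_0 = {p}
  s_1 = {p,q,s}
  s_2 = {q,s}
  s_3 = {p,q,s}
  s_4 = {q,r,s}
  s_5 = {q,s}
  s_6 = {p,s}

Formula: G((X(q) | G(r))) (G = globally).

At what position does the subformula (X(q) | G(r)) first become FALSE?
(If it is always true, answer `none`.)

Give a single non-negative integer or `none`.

s_0={p}: (X(q) | G(r))=True X(q)=True q=False G(r)=False r=False
s_1={p,q,s}: (X(q) | G(r))=True X(q)=True q=True G(r)=False r=False
s_2={q,s}: (X(q) | G(r))=True X(q)=True q=True G(r)=False r=False
s_3={p,q,s}: (X(q) | G(r))=True X(q)=True q=True G(r)=False r=False
s_4={q,r,s}: (X(q) | G(r))=True X(q)=True q=True G(r)=False r=True
s_5={q,s}: (X(q) | G(r))=False X(q)=False q=True G(r)=False r=False
s_6={p,s}: (X(q) | G(r))=False X(q)=False q=False G(r)=False r=False
G((X(q) | G(r))) holds globally = False
First violation at position 5.

Answer: 5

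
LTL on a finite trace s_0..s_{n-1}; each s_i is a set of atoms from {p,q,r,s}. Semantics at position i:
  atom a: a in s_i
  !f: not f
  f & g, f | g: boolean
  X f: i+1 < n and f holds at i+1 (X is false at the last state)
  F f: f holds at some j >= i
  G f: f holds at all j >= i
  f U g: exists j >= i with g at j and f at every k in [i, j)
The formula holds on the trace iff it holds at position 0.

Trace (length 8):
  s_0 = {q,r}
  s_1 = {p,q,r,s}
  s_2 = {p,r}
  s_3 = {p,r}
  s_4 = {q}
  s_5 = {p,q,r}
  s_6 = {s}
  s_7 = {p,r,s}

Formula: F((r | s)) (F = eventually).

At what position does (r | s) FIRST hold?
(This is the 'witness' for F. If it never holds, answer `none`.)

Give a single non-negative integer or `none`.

Answer: 0

Derivation:
s_0={q,r}: (r | s)=True r=True s=False
s_1={p,q,r,s}: (r | s)=True r=True s=True
s_2={p,r}: (r | s)=True r=True s=False
s_3={p,r}: (r | s)=True r=True s=False
s_4={q}: (r | s)=False r=False s=False
s_5={p,q,r}: (r | s)=True r=True s=False
s_6={s}: (r | s)=True r=False s=True
s_7={p,r,s}: (r | s)=True r=True s=True
F((r | s)) holds; first witness at position 0.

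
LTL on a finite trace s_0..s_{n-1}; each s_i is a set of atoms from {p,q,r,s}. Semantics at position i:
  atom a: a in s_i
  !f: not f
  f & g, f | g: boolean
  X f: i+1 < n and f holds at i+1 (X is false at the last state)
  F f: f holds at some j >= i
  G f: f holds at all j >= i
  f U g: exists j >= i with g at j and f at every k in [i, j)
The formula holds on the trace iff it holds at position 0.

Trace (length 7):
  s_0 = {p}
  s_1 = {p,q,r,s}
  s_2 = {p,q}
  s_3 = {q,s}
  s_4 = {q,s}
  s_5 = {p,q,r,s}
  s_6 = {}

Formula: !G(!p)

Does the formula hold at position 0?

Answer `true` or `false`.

Answer: true

Derivation:
s_0={p}: !G(!p)=True G(!p)=False !p=False p=True
s_1={p,q,r,s}: !G(!p)=True G(!p)=False !p=False p=True
s_2={p,q}: !G(!p)=True G(!p)=False !p=False p=True
s_3={q,s}: !G(!p)=True G(!p)=False !p=True p=False
s_4={q,s}: !G(!p)=True G(!p)=False !p=True p=False
s_5={p,q,r,s}: !G(!p)=True G(!p)=False !p=False p=True
s_6={}: !G(!p)=False G(!p)=True !p=True p=False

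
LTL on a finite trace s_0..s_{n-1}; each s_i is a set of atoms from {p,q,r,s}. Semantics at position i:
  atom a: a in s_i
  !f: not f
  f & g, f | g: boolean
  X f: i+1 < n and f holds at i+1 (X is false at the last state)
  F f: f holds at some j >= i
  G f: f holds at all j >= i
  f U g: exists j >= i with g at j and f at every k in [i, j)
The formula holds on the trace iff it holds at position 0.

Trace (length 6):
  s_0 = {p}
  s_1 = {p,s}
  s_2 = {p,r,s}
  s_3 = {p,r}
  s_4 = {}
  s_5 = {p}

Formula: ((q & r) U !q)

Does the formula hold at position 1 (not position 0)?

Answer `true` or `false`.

s_0={p}: ((q & r) U !q)=True (q & r)=False q=False r=False !q=True
s_1={p,s}: ((q & r) U !q)=True (q & r)=False q=False r=False !q=True
s_2={p,r,s}: ((q & r) U !q)=True (q & r)=False q=False r=True !q=True
s_3={p,r}: ((q & r) U !q)=True (q & r)=False q=False r=True !q=True
s_4={}: ((q & r) U !q)=True (q & r)=False q=False r=False !q=True
s_5={p}: ((q & r) U !q)=True (q & r)=False q=False r=False !q=True
Evaluating at position 1: result = True

Answer: true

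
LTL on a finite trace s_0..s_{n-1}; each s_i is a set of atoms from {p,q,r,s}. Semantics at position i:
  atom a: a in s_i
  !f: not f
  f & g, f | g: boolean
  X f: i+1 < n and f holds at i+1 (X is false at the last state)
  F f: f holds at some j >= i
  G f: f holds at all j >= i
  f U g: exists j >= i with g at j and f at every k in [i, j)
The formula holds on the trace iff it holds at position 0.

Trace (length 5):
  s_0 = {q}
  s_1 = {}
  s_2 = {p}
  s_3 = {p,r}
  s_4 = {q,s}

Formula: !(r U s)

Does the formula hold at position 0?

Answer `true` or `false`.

s_0={q}: !(r U s)=True (r U s)=False r=False s=False
s_1={}: !(r U s)=True (r U s)=False r=False s=False
s_2={p}: !(r U s)=True (r U s)=False r=False s=False
s_3={p,r}: !(r U s)=False (r U s)=True r=True s=False
s_4={q,s}: !(r U s)=False (r U s)=True r=False s=True

Answer: true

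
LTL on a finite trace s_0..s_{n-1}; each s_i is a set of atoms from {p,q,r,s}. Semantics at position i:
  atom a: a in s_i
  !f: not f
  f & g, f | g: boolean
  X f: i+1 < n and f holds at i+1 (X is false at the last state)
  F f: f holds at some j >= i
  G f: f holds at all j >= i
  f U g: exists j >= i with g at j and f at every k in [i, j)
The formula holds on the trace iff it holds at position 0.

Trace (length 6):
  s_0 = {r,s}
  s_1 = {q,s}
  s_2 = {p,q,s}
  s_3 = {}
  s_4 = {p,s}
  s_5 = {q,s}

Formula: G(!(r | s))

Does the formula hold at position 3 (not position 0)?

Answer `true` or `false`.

s_0={r,s}: G(!(r | s))=False !(r | s)=False (r | s)=True r=True s=True
s_1={q,s}: G(!(r | s))=False !(r | s)=False (r | s)=True r=False s=True
s_2={p,q,s}: G(!(r | s))=False !(r | s)=False (r | s)=True r=False s=True
s_3={}: G(!(r | s))=False !(r | s)=True (r | s)=False r=False s=False
s_4={p,s}: G(!(r | s))=False !(r | s)=False (r | s)=True r=False s=True
s_5={q,s}: G(!(r | s))=False !(r | s)=False (r | s)=True r=False s=True
Evaluating at position 3: result = False

Answer: false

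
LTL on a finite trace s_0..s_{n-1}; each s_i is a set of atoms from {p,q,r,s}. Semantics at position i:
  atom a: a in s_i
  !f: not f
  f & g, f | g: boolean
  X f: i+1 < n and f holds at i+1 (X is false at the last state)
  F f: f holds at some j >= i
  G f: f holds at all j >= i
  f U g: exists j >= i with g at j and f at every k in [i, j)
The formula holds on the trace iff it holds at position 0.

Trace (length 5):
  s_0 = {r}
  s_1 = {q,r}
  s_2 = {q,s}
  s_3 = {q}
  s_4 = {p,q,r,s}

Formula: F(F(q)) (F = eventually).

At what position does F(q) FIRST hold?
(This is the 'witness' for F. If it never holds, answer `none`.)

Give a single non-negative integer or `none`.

s_0={r}: F(q)=True q=False
s_1={q,r}: F(q)=True q=True
s_2={q,s}: F(q)=True q=True
s_3={q}: F(q)=True q=True
s_4={p,q,r,s}: F(q)=True q=True
F(F(q)) holds; first witness at position 0.

Answer: 0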